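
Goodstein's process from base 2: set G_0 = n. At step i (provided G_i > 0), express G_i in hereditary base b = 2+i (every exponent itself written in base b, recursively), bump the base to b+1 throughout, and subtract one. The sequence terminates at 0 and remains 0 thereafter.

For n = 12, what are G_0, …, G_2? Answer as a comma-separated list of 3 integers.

step 0: 12 = 2^(2 + 1) + 2^2; sub 3 for 2: 3^(3 + 1) + 3^3; = 108; G_1 = 108−1 = 107
step 1: 107 = 3^(3 + 1) + 2·3^2 + 2·3 + 2; sub 4 for 3: 4^(4 + 1) + 2·4^2 + 2·4 + 2; = 1066; G_2 = 1066−1 = 1065

12, 107, 1065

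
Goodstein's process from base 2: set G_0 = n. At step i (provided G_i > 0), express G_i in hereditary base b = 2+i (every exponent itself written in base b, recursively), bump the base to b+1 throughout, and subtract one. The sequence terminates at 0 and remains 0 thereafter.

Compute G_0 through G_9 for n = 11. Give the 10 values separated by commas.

base 2: 11 = 2^(2 + 1) + 2 + 1; at 3: 3^(3 + 1) + 3 + 1 = 85; next = 84
base 3: 84 = 3^(3 + 1) + 3; at 4: 4^(4 + 1) + 4 = 1028; next = 1027
base 4: 1027 = 4^(4 + 1) + 3; at 5: 5^(5 + 1) + 3 = 15628; next = 15627
base 5: 15627 = 5^(5 + 1) + 2; at 6: 6^(6 + 1) + 2 = 279938; next = 279937
base 6: 279937 = 6^(6 + 1) + 1; at 7: 7^(7 + 1) + 1 = 5764802; next = 5764801
base 7: 5764801 = 7^(7 + 1); at 8: 8^(8 + 1) = 134217728; next = 134217727
base 8: 134217727 = 7·8^8 + 7·8^7 + 7·8^6 + 7·8^5 + 7·8^4 + 7·8^3 + 7·8^2 + 7·8 + 7; at 9: 7·9^9 + 7·9^7 + 7·9^6 + 7·9^5 + 7·9^4 + 7·9^3 + 7·9^2 + 7·9 + 7 = 2749609303; next = 2749609302
base 9: 2749609302 = 7·9^9 + 7·9^7 + 7·9^6 + 7·9^5 + 7·9^4 + 7·9^3 + 7·9^2 + 7·9 + 6; at 10: 7·10^10 + 7·10^7 + 7·10^6 + 7·10^5 + 7·10^4 + 7·10^3 + 7·10^2 + 7·10 + 6 = 70077777776; next = 70077777775
base 10: 70077777775 = 7·10^10 + 7·10^7 + 7·10^6 + 7·10^5 + 7·10^4 + 7·10^3 + 7·10^2 + 7·10 + 5; at 11: 7·11^11 + 7·11^7 + 7·11^6 + 7·11^5 + 7·11^4 + 7·11^3 + 7·11^2 + 7·11 + 5 = 1997331745491; next = 1997331745490

11, 84, 1027, 15627, 279937, 5764801, 134217727, 2749609302, 70077777775, 1997331745490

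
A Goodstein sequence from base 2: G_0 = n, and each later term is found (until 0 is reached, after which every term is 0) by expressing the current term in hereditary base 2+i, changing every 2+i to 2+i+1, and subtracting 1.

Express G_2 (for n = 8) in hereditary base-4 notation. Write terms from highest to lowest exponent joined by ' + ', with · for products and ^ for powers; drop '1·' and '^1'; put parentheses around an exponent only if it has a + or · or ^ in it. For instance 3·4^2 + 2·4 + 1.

2·4^4 + 2·4^2 + 2·4 + 1

i=0: 8 = 2^(2 + 1) (b=2); 2→3: 3^(3 + 1) = 81; 81−1 = 80
i=1: 80 = 2·3^3 + 2·3^2 + 2·3 + 2 (b=3); 3→4: 2·4^4 + 2·4^2 + 2·4 + 2 = 554; 554−1 = 553
i=2: 553 = 2·4^4 + 2·4^2 + 2·4 + 1 (b=4); 4→5: 2·5^5 + 2·5^2 + 2·5 + 1 = 6311; 6311−1 = 6310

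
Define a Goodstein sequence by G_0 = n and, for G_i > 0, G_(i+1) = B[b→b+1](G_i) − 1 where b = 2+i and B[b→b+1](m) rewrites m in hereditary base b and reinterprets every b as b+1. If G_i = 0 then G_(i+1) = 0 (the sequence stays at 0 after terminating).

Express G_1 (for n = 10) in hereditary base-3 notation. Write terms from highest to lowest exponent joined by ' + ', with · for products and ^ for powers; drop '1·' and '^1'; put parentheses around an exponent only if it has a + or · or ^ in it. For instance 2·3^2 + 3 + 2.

3^(3 + 1) + 2

[0] 10 ≡ 2^(2 + 1) + 2 (base 2). Lift 3: 84. −1: 83.
[1] 83 ≡ 3^(3 + 1) + 2 (base 3). Lift 4: 1026. −1: 1025.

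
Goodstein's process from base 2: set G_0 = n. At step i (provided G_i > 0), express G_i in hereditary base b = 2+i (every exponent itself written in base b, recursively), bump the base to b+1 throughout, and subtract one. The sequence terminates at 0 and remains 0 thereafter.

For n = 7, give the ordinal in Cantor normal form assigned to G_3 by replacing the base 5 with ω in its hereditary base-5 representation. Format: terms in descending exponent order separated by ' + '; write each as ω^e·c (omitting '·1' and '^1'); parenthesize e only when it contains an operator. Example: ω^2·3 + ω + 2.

G_0=7  [base 2] 2^2 + 2 + 1  →[2↦3]→  3^3 + 3 + 1 = 31  −1 ⇒ G_1=30
G_1=30  [base 3] 3^3 + 3  →[3↦4]→  4^4 + 4 = 260  −1 ⇒ G_2=259
G_2=259  [base 4] 4^4 + 3  →[4↦5]→  5^5 + 3 = 3128  −1 ⇒ G_3=3127

ω^ω + 2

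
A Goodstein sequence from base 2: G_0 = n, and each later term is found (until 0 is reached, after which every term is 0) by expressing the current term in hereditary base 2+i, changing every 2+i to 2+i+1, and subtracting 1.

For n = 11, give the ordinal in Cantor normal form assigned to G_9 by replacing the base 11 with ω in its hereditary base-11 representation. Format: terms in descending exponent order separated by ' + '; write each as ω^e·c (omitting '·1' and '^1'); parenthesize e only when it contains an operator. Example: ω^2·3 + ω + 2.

[0] 11 ≡ 2^(2 + 1) + 2 + 1 (base 2). Lift 3: 85. −1: 84.
[1] 84 ≡ 3^(3 + 1) + 3 (base 3). Lift 4: 1028. −1: 1027.
[2] 1027 ≡ 4^(4 + 1) + 3 (base 4). Lift 5: 15628. −1: 15627.
[3] 15627 ≡ 5^(5 + 1) + 2 (base 5). Lift 6: 279938. −1: 279937.
[4] 279937 ≡ 6^(6 + 1) + 1 (base 6). Lift 7: 5764802. −1: 5764801.
[5] 5764801 ≡ 7^(7 + 1) (base 7). Lift 8: 134217728. −1: 134217727.
[6] 134217727 ≡ 7·8^8 + 7·8^7 + 7·8^6 + 7·8^5 + 7·8^4 + 7·8^3 + 7·8^2 + 7·8 + 7 (base 8). Lift 9: 2749609303. −1: 2749609302.
[7] 2749609302 ≡ 7·9^9 + 7·9^7 + 7·9^6 + 7·9^5 + 7·9^4 + 7·9^3 + 7·9^2 + 7·9 + 6 (base 9). Lift 10: 70077777776. −1: 70077777775.
[8] 70077777775 ≡ 7·10^10 + 7·10^7 + 7·10^6 + 7·10^5 + 7·10^4 + 7·10^3 + 7·10^2 + 7·10 + 5 (base 10). Lift 11: 1997331745491. −1: 1997331745490.

ω^ω·7 + ω^7·7 + ω^6·7 + ω^5·7 + ω^4·7 + ω^3·7 + ω^2·7 + ω·7 + 4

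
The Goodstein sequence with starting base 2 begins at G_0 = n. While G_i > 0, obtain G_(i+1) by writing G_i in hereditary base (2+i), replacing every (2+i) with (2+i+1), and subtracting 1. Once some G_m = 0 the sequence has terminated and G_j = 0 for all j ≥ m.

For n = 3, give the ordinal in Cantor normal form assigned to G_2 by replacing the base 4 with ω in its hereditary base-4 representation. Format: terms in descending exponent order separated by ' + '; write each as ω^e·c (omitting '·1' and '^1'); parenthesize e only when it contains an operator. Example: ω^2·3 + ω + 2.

3

G_0=3  [base 2] 2 + 1  →[2↦3]→  3 + 1 = 4  −1 ⇒ G_1=3
G_1=3  [base 3] 3  →[3↦4]→  4 = 4  −1 ⇒ G_2=3
G_2=3  [base 4] 3  →[4↦5]→  3 = 3  −1 ⇒ G_3=2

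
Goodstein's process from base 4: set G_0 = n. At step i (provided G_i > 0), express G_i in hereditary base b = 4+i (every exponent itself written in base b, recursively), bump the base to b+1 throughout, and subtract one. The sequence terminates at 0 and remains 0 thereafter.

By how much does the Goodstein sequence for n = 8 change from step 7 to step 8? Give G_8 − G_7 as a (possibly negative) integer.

-1

G_0=8  [base 4] 2·4  →[4↦5]→  2·5 = 10  −1 ⇒ G_1=9
G_1=9  [base 5] 5 + 4  →[5↦6]→  6 + 4 = 10  −1 ⇒ G_2=9
G_2=9  [base 6] 6 + 3  →[6↦7]→  7 + 3 = 10  −1 ⇒ G_3=9
G_3=9  [base 7] 7 + 2  →[7↦8]→  8 + 2 = 10  −1 ⇒ G_4=9
G_4=9  [base 8] 8 + 1  →[8↦9]→  9 + 1 = 10  −1 ⇒ G_5=9
G_5=9  [base 9] 9  →[9↦10]→  10 = 10  −1 ⇒ G_6=9
G_6=9  [base 10] 9  →[10↦11]→  9 = 9  −1 ⇒ G_7=8
G_7=8  [base 11] 8  →[11↦12]→  8 = 8  −1 ⇒ G_8=7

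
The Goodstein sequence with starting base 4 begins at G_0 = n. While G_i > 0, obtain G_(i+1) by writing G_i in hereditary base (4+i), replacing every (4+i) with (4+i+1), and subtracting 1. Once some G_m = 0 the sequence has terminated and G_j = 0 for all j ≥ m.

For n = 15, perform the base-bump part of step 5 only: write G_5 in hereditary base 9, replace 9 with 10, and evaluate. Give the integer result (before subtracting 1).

26

[0] 15 ≡ 3·4 + 3 (base 4). Lift 5: 18. −1: 17.
[1] 17 ≡ 3·5 + 2 (base 5). Lift 6: 20. −1: 19.
[2] 19 ≡ 3·6 + 1 (base 6). Lift 7: 22. −1: 21.
[3] 21 ≡ 3·7 (base 7). Lift 8: 24. −1: 23.
[4] 23 ≡ 2·8 + 7 (base 8). Lift 9: 25. −1: 24.
[5] 24 ≡ 2·9 + 6 (base 9). Lift 10: 26. −1: 25.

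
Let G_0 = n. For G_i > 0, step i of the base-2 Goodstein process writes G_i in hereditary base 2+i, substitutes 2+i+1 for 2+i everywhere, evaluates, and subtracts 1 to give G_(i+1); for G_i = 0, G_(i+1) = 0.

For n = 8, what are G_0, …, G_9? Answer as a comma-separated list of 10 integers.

8 —HB2→ 2^(2 + 1) —bump→ 3^(3 + 1) = 81 —(−1)→ 80
80 —HB3→ 2·3^3 + 2·3^2 + 2·3 + 2 —bump→ 2·4^4 + 2·4^2 + 2·4 + 2 = 554 —(−1)→ 553
553 —HB4→ 2·4^4 + 2·4^2 + 2·4 + 1 —bump→ 2·5^5 + 2·5^2 + 2·5 + 1 = 6311 —(−1)→ 6310
6310 —HB5→ 2·5^5 + 2·5^2 + 2·5 —bump→ 2·6^6 + 2·6^2 + 2·6 = 93396 —(−1)→ 93395
93395 —HB6→ 2·6^6 + 2·6^2 + 6 + 5 —bump→ 2·7^7 + 2·7^2 + 7 + 5 = 1647196 —(−1)→ 1647195
1647195 —HB7→ 2·7^7 + 2·7^2 + 7 + 4 —bump→ 2·8^8 + 2·8^2 + 8 + 4 = 33554572 —(−1)→ 33554571
33554571 —HB8→ 2·8^8 + 2·8^2 + 8 + 3 —bump→ 2·9^9 + 2·9^2 + 9 + 3 = 774841152 —(−1)→ 774841151
774841151 —HB9→ 2·9^9 + 2·9^2 + 9 + 2 —bump→ 2·10^10 + 2·10^2 + 10 + 2 = 20000000212 —(−1)→ 20000000211
20000000211 —HB10→ 2·10^10 + 2·10^2 + 10 + 1 —bump→ 2·11^11 + 2·11^2 + 11 + 1 = 570623341476 —(−1)→ 570623341475

8, 80, 553, 6310, 93395, 1647195, 33554571, 774841151, 20000000211, 570623341475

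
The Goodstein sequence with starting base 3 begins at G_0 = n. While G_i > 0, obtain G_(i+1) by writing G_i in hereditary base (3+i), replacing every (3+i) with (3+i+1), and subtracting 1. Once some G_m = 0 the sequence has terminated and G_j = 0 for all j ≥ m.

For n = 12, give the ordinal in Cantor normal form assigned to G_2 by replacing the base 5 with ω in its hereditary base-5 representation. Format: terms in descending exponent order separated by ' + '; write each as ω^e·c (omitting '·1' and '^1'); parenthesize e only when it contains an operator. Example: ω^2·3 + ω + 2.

12 —HB3→ 3^2 + 3 —bump→ 4^2 + 4 = 20 —(−1)→ 19
19 —HB4→ 4^2 + 3 —bump→ 5^2 + 3 = 28 —(−1)→ 27
27 —HB5→ 5^2 + 2 —bump→ 6^2 + 2 = 38 —(−1)→ 37

ω^2 + 2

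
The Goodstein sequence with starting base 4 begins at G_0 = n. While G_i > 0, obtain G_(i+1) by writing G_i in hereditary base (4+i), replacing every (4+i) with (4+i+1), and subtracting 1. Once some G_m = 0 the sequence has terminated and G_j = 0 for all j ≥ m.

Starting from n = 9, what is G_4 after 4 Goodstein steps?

11

[0] 9 ≡ 2·4 + 1 (base 4). Lift 5: 11. −1: 10.
[1] 10 ≡ 2·5 (base 5). Lift 6: 12. −1: 11.
[2] 11 ≡ 6 + 5 (base 6). Lift 7: 12. −1: 11.
[3] 11 ≡ 7 + 4 (base 7). Lift 8: 12. −1: 11.
[4] 11 ≡ 8 + 3 (base 8). Lift 9: 12. −1: 11.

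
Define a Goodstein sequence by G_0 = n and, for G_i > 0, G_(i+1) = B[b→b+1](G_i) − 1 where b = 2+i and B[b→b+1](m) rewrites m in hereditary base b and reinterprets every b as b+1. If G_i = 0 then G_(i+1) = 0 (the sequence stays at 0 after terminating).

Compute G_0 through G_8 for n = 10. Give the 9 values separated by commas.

[0] 10 ≡ 2^(2 + 1) + 2 (base 2). Lift 3: 84. −1: 83.
[1] 83 ≡ 3^(3 + 1) + 2 (base 3). Lift 4: 1026. −1: 1025.
[2] 1025 ≡ 4^(4 + 1) + 1 (base 4). Lift 5: 15626. −1: 15625.
[3] 15625 ≡ 5^(5 + 1) (base 5). Lift 6: 279936. −1: 279935.
[4] 279935 ≡ 5·6^6 + 5·6^5 + 5·6^4 + 5·6^3 + 5·6^2 + 5·6 + 5 (base 6). Lift 7: 4215755. −1: 4215754.
[5] 4215754 ≡ 5·7^7 + 5·7^5 + 5·7^4 + 5·7^3 + 5·7^2 + 5·7 + 4 (base 7). Lift 8: 84073324. −1: 84073323.
[6] 84073323 ≡ 5·8^8 + 5·8^5 + 5·8^4 + 5·8^3 + 5·8^2 + 5·8 + 3 (base 8). Lift 9: 1937434593. −1: 1937434592.
[7] 1937434592 ≡ 5·9^9 + 5·9^5 + 5·9^4 + 5·9^3 + 5·9^2 + 5·9 + 2 (base 9). Lift 10: 50000555552. −1: 50000555551.

10, 83, 1025, 15625, 279935, 4215754, 84073323, 1937434592, 50000555551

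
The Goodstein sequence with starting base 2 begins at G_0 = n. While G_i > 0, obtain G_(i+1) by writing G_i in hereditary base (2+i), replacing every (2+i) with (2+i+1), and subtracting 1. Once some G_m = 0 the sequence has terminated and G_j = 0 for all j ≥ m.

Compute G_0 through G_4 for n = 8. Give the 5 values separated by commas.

i=0: 8 = 2^(2 + 1) (b=2); 2→3: 3^(3 + 1) = 81; 81−1 = 80
i=1: 80 = 2·3^3 + 2·3^2 + 2·3 + 2 (b=3); 3→4: 2·4^4 + 2·4^2 + 2·4 + 2 = 554; 554−1 = 553
i=2: 553 = 2·4^4 + 2·4^2 + 2·4 + 1 (b=4); 4→5: 2·5^5 + 2·5^2 + 2·5 + 1 = 6311; 6311−1 = 6310
i=3: 6310 = 2·5^5 + 2·5^2 + 2·5 (b=5); 5→6: 2·6^6 + 2·6^2 + 2·6 = 93396; 93396−1 = 93395

8, 80, 553, 6310, 93395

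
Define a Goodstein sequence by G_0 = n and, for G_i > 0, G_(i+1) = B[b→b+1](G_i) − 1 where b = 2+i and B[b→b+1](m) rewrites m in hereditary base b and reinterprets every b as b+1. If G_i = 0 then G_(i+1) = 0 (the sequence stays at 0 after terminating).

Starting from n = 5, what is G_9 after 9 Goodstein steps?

5 —HB2→ 2^2 + 1 —bump→ 3^3 + 1 = 28 —(−1)→ 27
27 —HB3→ 3^3 —bump→ 4^4 = 256 —(−1)→ 255
255 —HB4→ 3·4^3 + 3·4^2 + 3·4 + 3 —bump→ 3·5^3 + 3·5^2 + 3·5 + 3 = 468 —(−1)→ 467
467 —HB5→ 3·5^3 + 3·5^2 + 3·5 + 2 —bump→ 3·6^3 + 3·6^2 + 3·6 + 2 = 776 —(−1)→ 775
775 —HB6→ 3·6^3 + 3·6^2 + 3·6 + 1 —bump→ 3·7^3 + 3·7^2 + 3·7 + 1 = 1198 —(−1)→ 1197
1197 —HB7→ 3·7^3 + 3·7^2 + 3·7 —bump→ 3·8^3 + 3·8^2 + 3·8 = 1752 —(−1)→ 1751
1751 —HB8→ 3·8^3 + 3·8^2 + 2·8 + 7 —bump→ 3·9^3 + 3·9^2 + 2·9 + 7 = 2455 —(−1)→ 2454
2454 —HB9→ 3·9^3 + 3·9^2 + 2·9 + 6 —bump→ 3·10^3 + 3·10^2 + 2·10 + 6 = 3326 —(−1)→ 3325
3325 —HB10→ 3·10^3 + 3·10^2 + 2·10 + 5 —bump→ 3·11^3 + 3·11^2 + 2·11 + 5 = 4383 —(−1)→ 4382

4382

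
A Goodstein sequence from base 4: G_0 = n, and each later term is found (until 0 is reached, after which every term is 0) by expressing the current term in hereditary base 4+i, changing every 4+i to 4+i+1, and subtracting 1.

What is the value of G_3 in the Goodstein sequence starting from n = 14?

20

base 4: 14 = 3·4 + 2; at 5: 3·5 + 2 = 17; next = 16
base 5: 16 = 3·5 + 1; at 6: 3·6 + 1 = 19; next = 18
base 6: 18 = 3·6; at 7: 3·7 = 21; next = 20
base 7: 20 = 2·7 + 6; at 8: 2·8 + 6 = 22; next = 21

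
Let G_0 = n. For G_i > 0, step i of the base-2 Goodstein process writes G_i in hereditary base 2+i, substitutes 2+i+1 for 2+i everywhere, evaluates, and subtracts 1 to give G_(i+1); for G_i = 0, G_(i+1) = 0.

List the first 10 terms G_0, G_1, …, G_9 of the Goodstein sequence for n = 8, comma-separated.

8, 80, 553, 6310, 93395, 1647195, 33554571, 774841151, 20000000211, 570623341475

G_0 = 8. HB_2(8) = 2^(2 + 1). Bump = 81. G_1 = 80.
G_1 = 80. HB_3(80) = 2·3^3 + 2·3^2 + 2·3 + 2. Bump = 554. G_2 = 553.
G_2 = 553. HB_4(553) = 2·4^4 + 2·4^2 + 2·4 + 1. Bump = 6311. G_3 = 6310.
G_3 = 6310. HB_5(6310) = 2·5^5 + 2·5^2 + 2·5. Bump = 93396. G_4 = 93395.
G_4 = 93395. HB_6(93395) = 2·6^6 + 2·6^2 + 6 + 5. Bump = 1647196. G_5 = 1647195.
G_5 = 1647195. HB_7(1647195) = 2·7^7 + 2·7^2 + 7 + 4. Bump = 33554572. G_6 = 33554571.
G_6 = 33554571. HB_8(33554571) = 2·8^8 + 2·8^2 + 8 + 3. Bump = 774841152. G_7 = 774841151.
G_7 = 774841151. HB_9(774841151) = 2·9^9 + 2·9^2 + 9 + 2. Bump = 20000000212. G_8 = 20000000211.
G_8 = 20000000211. HB_10(20000000211) = 2·10^10 + 2·10^2 + 10 + 1. Bump = 570623341476. G_9 = 570623341475.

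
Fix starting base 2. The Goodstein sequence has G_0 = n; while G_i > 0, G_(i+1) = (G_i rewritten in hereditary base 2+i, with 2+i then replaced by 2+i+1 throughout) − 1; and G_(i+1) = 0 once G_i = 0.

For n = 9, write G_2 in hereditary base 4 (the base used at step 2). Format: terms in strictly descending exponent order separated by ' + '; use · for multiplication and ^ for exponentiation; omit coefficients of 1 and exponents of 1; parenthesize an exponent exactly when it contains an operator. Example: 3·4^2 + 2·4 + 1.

3·4^4 + 3·4^3 + 3·4^2 + 3·4 + 3

G_0=9  [base 2] 2^(2 + 1) + 1  →[2↦3]→  3^(3 + 1) + 1 = 82  −1 ⇒ G_1=81
G_1=81  [base 3] 3^(3 + 1)  →[3↦4]→  4^(4 + 1) = 1024  −1 ⇒ G_2=1023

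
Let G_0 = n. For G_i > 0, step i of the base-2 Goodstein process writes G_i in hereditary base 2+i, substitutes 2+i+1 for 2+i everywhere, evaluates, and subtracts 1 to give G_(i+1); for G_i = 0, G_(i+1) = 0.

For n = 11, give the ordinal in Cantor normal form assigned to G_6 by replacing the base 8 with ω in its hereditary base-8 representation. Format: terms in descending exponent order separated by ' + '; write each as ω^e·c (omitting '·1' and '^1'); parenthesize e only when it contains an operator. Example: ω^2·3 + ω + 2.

ω^ω·7 + ω^7·7 + ω^6·7 + ω^5·7 + ω^4·7 + ω^3·7 + ω^2·7 + ω·7 + 7

(0) 11|_2 = 2^(2 + 1) + 2 + 1 ↦ 3^(3 + 1) + 3 + 1|_3 = 85 ⇒ 84
(1) 84|_3 = 3^(3 + 1) + 3 ↦ 4^(4 + 1) + 4|_4 = 1028 ⇒ 1027
(2) 1027|_4 = 4^(4 + 1) + 3 ↦ 5^(5 + 1) + 3|_5 = 15628 ⇒ 15627
(3) 15627|_5 = 5^(5 + 1) + 2 ↦ 6^(6 + 1) + 2|_6 = 279938 ⇒ 279937
(4) 279937|_6 = 6^(6 + 1) + 1 ↦ 7^(7 + 1) + 1|_7 = 5764802 ⇒ 5764801
(5) 5764801|_7 = 7^(7 + 1) ↦ 8^(8 + 1)|_8 = 134217728 ⇒ 134217727
(6) 134217727|_8 = 7·8^8 + 7·8^7 + 7·8^6 + 7·8^5 + 7·8^4 + 7·8^3 + 7·8^2 + 7·8 + 7 ↦ 7·9^9 + 7·9^7 + 7·9^6 + 7·9^5 + 7·9^4 + 7·9^3 + 7·9^2 + 7·9 + 7|_9 = 2749609303 ⇒ 2749609302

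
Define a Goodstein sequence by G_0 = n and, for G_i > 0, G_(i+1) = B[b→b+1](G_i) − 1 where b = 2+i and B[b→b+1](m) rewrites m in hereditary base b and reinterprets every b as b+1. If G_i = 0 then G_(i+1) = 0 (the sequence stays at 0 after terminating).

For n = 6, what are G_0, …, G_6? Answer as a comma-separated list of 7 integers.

6, 29, 257, 3125, 46655, 98039, 187243

base 2: 6 = 2^2 + 2; at 3: 3^3 + 3 = 30; next = 29
base 3: 29 = 3^3 + 2; at 4: 4^4 + 2 = 258; next = 257
base 4: 257 = 4^4 + 1; at 5: 5^5 + 1 = 3126; next = 3125
base 5: 3125 = 5^5; at 6: 6^6 = 46656; next = 46655
base 6: 46655 = 5·6^5 + 5·6^4 + 5·6^3 + 5·6^2 + 5·6 + 5; at 7: 5·7^5 + 5·7^4 + 5·7^3 + 5·7^2 + 5·7 + 5 = 98040; next = 98039
base 7: 98039 = 5·7^5 + 5·7^4 + 5·7^3 + 5·7^2 + 5·7 + 4; at 8: 5·8^5 + 5·8^4 + 5·8^3 + 5·8^2 + 5·8 + 4 = 187244; next = 187243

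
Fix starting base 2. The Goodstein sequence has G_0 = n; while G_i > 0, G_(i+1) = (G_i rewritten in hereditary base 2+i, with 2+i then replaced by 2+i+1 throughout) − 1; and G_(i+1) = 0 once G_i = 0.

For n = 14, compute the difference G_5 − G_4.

(0) 14|_2 = 2^(2 + 1) + 2^2 + 2 ↦ 3^(3 + 1) + 3^3 + 3|_3 = 111 ⇒ 110
(1) 110|_3 = 3^(3 + 1) + 3^3 + 2 ↦ 4^(4 + 1) + 4^4 + 2|_4 = 1282 ⇒ 1281
(2) 1281|_4 = 4^(4 + 1) + 4^4 + 1 ↦ 5^(5 + 1) + 5^5 + 1|_5 = 18751 ⇒ 18750
(3) 18750|_5 = 5^(5 + 1) + 5^5 ↦ 6^(6 + 1) + 6^6|_6 = 326592 ⇒ 326591
(4) 326591|_6 = 6^(6 + 1) + 5·6^5 + 5·6^4 + 5·6^3 + 5·6^2 + 5·6 + 5 ↦ 7^(7 + 1) + 5·7^5 + 5·7^4 + 5·7^3 + 5·7^2 + 5·7 + 5|_7 = 5862841 ⇒ 5862840

5536249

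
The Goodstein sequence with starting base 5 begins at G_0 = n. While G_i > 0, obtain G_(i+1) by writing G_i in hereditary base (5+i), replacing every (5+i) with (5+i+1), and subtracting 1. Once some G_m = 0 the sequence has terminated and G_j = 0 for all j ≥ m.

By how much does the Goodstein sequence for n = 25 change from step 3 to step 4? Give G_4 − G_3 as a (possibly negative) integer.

G_0 = 25. HB_5(25) = 5^2. Bump = 36. G_1 = 35.
G_1 = 35. HB_6(35) = 5·6 + 5. Bump = 40. G_2 = 39.
G_2 = 39. HB_7(39) = 5·7 + 4. Bump = 44. G_3 = 43.
G_3 = 43. HB_8(43) = 5·8 + 3. Bump = 48. G_4 = 47.

4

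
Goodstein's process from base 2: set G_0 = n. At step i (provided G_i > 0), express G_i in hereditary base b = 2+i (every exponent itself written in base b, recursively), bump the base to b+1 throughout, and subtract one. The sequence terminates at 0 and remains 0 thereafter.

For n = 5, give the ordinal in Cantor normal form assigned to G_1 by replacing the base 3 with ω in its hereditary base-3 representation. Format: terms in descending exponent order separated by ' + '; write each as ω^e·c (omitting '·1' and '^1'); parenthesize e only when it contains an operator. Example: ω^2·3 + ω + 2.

ω^ω

i=0: 5 = 2^2 + 1 (b=2); 2→3: 3^3 + 1 = 28; 28−1 = 27
i=1: 27 = 3^3 (b=3); 3→4: 4^4 = 256; 256−1 = 255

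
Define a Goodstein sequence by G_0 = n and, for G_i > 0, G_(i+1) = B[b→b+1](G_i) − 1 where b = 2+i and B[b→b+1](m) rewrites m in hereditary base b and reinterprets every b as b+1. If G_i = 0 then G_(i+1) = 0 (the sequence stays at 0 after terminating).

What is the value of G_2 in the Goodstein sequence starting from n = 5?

255

G_0 = 5. HB_2(5) = 2^2 + 1. Bump = 28. G_1 = 27.
G_1 = 27. HB_3(27) = 3^3. Bump = 256. G_2 = 255.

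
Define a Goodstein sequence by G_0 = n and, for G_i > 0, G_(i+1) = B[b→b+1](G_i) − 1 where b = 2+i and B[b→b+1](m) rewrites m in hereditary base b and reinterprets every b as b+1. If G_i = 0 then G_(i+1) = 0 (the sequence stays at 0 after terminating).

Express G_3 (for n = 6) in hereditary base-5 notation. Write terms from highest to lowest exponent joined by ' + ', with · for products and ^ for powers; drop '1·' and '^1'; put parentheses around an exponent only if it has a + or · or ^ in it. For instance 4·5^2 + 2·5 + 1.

base 2: 6 = 2^2 + 2; at 3: 3^3 + 3 = 30; next = 29
base 3: 29 = 3^3 + 2; at 4: 4^4 + 2 = 258; next = 257
base 4: 257 = 4^4 + 1; at 5: 5^5 + 1 = 3126; next = 3125

5^5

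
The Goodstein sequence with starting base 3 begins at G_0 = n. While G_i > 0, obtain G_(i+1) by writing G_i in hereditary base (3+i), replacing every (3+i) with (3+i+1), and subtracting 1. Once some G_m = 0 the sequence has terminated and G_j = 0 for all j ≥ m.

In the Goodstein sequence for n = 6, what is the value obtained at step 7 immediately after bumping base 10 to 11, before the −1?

6 —HB3→ 2·3 —bump→ 2·4 = 8 —(−1)→ 7
7 —HB4→ 4 + 3 —bump→ 5 + 3 = 8 —(−1)→ 7
7 —HB5→ 5 + 2 —bump→ 6 + 2 = 8 —(−1)→ 7
7 —HB6→ 6 + 1 —bump→ 7 + 1 = 8 —(−1)→ 7
7 —HB7→ 7 —bump→ 8 = 8 —(−1)→ 7
7 —HB8→ 7 —bump→ 7 = 7 —(−1)→ 6
6 —HB9→ 6 —bump→ 6 = 6 —(−1)→ 5
5 —HB10→ 5 —bump→ 5 = 5 —(−1)→ 4

5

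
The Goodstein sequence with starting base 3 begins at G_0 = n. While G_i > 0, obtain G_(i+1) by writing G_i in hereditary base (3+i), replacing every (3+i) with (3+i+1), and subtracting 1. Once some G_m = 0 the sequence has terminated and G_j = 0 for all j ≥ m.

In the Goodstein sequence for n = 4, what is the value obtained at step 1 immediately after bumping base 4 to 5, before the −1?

base 3: 4 = 3 + 1; at 4: 4 + 1 = 5; next = 4
base 4: 4 = 4; at 5: 5 = 5; next = 4

5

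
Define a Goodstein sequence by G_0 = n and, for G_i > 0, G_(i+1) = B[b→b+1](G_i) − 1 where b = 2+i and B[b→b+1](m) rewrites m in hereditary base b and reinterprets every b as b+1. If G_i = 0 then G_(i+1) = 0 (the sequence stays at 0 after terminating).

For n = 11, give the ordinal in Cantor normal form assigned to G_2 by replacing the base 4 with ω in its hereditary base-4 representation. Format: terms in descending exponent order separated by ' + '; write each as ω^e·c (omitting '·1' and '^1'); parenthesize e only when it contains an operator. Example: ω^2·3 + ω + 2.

ω^(ω + 1) + 3

[0] 11 ≡ 2^(2 + 1) + 2 + 1 (base 2). Lift 3: 85. −1: 84.
[1] 84 ≡ 3^(3 + 1) + 3 (base 3). Lift 4: 1028. −1: 1027.
[2] 1027 ≡ 4^(4 + 1) + 3 (base 4). Lift 5: 15628. −1: 15627.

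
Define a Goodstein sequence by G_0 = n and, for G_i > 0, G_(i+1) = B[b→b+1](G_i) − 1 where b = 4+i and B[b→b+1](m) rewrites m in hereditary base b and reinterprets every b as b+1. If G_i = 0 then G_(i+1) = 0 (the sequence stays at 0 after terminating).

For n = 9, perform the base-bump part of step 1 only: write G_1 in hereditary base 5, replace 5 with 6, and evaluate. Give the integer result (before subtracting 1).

base 4: 9 = 2·4 + 1; at 5: 2·5 + 1 = 11; next = 10
base 5: 10 = 2·5; at 6: 2·6 = 12; next = 11

12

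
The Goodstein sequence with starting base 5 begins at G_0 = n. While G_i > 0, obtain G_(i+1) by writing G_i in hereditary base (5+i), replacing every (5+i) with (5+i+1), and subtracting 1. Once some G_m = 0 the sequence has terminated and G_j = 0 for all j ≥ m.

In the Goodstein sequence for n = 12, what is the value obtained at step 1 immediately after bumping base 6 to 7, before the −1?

15

step 0: 12 = 2·5 + 2; sub 6 for 5: 2·6 + 2; = 14; G_1 = 14−1 = 13
step 1: 13 = 2·6 + 1; sub 7 for 6: 2·7 + 1; = 15; G_2 = 15−1 = 14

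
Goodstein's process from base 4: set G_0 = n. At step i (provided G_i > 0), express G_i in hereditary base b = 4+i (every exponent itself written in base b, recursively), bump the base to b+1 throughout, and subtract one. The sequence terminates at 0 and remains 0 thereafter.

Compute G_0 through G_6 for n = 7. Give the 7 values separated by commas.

G_0=7  [base 4] 4 + 3  →[4↦5]→  5 + 3 = 8  −1 ⇒ G_1=7
G_1=7  [base 5] 5 + 2  →[5↦6]→  6 + 2 = 8  −1 ⇒ G_2=7
G_2=7  [base 6] 6 + 1  →[6↦7]→  7 + 1 = 8  −1 ⇒ G_3=7
G_3=7  [base 7] 7  →[7↦8]→  8 = 8  −1 ⇒ G_4=7
G_4=7  [base 8] 7  →[8↦9]→  7 = 7  −1 ⇒ G_5=6
G_5=6  [base 9] 6  →[9↦10]→  6 = 6  −1 ⇒ G_6=5

7, 7, 7, 7, 7, 6, 5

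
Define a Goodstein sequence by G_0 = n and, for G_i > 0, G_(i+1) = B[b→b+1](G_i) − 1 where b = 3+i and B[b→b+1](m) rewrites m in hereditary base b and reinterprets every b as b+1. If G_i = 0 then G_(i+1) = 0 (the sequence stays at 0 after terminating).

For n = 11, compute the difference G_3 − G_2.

step 0: 11 = 3^2 + 2; sub 4 for 3: 4^2 + 2; = 18; G_1 = 18−1 = 17
step 1: 17 = 4^2 + 1; sub 5 for 4: 5^2 + 1; = 26; G_2 = 26−1 = 25
step 2: 25 = 5^2; sub 6 for 5: 6^2; = 36; G_3 = 36−1 = 35

10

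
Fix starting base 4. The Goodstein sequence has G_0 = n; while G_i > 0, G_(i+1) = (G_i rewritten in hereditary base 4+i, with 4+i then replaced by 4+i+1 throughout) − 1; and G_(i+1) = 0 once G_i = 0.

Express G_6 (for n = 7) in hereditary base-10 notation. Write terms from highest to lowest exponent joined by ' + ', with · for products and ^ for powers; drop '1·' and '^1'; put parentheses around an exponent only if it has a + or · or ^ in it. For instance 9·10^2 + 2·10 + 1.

7 —HB4→ 4 + 3 —bump→ 5 + 3 = 8 —(−1)→ 7
7 —HB5→ 5 + 2 —bump→ 6 + 2 = 8 —(−1)→ 7
7 —HB6→ 6 + 1 —bump→ 7 + 1 = 8 —(−1)→ 7
7 —HB7→ 7 —bump→ 8 = 8 —(−1)→ 7
7 —HB8→ 7 —bump→ 7 = 7 —(−1)→ 6
6 —HB9→ 6 —bump→ 6 = 6 —(−1)→ 5
5 —HB10→ 5 —bump→ 5 = 5 —(−1)→ 4

5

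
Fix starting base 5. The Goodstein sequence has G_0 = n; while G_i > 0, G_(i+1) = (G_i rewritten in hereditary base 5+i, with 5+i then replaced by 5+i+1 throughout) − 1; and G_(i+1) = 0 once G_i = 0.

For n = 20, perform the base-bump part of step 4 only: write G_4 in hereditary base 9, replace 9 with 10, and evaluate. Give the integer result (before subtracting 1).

i=0: 20 = 4·5 (b=5); 5→6: 4·6 = 24; 24−1 = 23
i=1: 23 = 3·6 + 5 (b=6); 6→7: 3·7 + 5 = 26; 26−1 = 25
i=2: 25 = 3·7 + 4 (b=7); 7→8: 3·8 + 4 = 28; 28−1 = 27
i=3: 27 = 3·8 + 3 (b=8); 8→9: 3·9 + 3 = 30; 30−1 = 29
i=4: 29 = 3·9 + 2 (b=9); 9→10: 3·10 + 2 = 32; 32−1 = 31

32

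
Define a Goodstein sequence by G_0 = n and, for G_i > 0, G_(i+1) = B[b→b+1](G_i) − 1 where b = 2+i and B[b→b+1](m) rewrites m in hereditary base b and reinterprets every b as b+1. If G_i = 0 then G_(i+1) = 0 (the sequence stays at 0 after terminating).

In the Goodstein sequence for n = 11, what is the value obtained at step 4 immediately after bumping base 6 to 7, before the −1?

G_0 = 11. HB_2(11) = 2^(2 + 1) + 2 + 1. Bump = 85. G_1 = 84.
G_1 = 84. HB_3(84) = 3^(3 + 1) + 3. Bump = 1028. G_2 = 1027.
G_2 = 1027. HB_4(1027) = 4^(4 + 1) + 3. Bump = 15628. G_3 = 15627.
G_3 = 15627. HB_5(15627) = 5^(5 + 1) + 2. Bump = 279938. G_4 = 279937.
G_4 = 279937. HB_6(279937) = 6^(6 + 1) + 1. Bump = 5764802. G_5 = 5764801.

5764802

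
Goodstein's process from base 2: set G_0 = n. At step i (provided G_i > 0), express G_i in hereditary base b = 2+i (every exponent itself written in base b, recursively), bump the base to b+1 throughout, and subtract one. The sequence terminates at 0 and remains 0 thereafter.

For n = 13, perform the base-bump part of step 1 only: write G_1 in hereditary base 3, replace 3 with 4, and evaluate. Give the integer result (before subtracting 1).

13 —HB2→ 2^(2 + 1) + 2^2 + 1 —bump→ 3^(3 + 1) + 3^3 + 1 = 109 —(−1)→ 108
108 —HB3→ 3^(3 + 1) + 3^3 —bump→ 4^(4 + 1) + 4^4 = 1280 —(−1)→ 1279

1280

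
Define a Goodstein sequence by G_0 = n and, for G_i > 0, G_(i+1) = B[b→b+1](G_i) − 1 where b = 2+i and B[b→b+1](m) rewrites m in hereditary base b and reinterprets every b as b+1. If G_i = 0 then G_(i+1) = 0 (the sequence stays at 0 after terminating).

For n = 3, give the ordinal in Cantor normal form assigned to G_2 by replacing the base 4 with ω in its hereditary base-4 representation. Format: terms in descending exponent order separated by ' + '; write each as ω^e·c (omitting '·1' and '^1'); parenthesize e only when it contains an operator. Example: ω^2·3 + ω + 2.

G_0 = 3. HB_2(3) = 2 + 1. Bump = 4. G_1 = 3.
G_1 = 3. HB_3(3) = 3. Bump = 4. G_2 = 3.

3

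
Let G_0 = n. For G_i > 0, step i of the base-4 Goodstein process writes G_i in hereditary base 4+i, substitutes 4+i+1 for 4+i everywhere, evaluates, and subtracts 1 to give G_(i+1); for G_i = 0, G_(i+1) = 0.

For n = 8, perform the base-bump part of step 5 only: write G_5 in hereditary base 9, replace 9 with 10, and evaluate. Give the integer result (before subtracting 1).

G_0 = 8. HB_4(8) = 2·4. Bump = 10. G_1 = 9.
G_1 = 9. HB_5(9) = 5 + 4. Bump = 10. G_2 = 9.
G_2 = 9. HB_6(9) = 6 + 3. Bump = 10. G_3 = 9.
G_3 = 9. HB_7(9) = 7 + 2. Bump = 10. G_4 = 9.
G_4 = 9. HB_8(9) = 8 + 1. Bump = 10. G_5 = 9.
G_5 = 9. HB_9(9) = 9. Bump = 10. G_6 = 9.

10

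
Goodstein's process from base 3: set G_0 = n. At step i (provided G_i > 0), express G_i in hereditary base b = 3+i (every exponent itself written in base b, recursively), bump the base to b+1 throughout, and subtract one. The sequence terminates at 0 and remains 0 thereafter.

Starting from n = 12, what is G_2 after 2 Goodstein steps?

12 —HB3→ 3^2 + 3 —bump→ 4^2 + 4 = 20 —(−1)→ 19
19 —HB4→ 4^2 + 3 —bump→ 5^2 + 3 = 28 —(−1)→ 27
27 —HB5→ 5^2 + 2 —bump→ 6^2 + 2 = 38 —(−1)→ 37

27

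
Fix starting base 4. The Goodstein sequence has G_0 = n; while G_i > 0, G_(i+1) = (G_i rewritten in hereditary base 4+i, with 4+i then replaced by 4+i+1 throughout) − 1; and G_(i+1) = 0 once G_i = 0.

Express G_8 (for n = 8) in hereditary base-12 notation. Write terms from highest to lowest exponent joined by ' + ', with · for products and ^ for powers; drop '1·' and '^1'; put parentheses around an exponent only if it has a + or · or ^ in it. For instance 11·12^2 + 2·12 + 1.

base 4: 8 = 2·4; at 5: 2·5 = 10; next = 9
base 5: 9 = 5 + 4; at 6: 6 + 4 = 10; next = 9
base 6: 9 = 6 + 3; at 7: 7 + 3 = 10; next = 9
base 7: 9 = 7 + 2; at 8: 8 + 2 = 10; next = 9
base 8: 9 = 8 + 1; at 9: 9 + 1 = 10; next = 9
base 9: 9 = 9; at 10: 10 = 10; next = 9
base 10: 9 = 9; at 11: 9 = 9; next = 8
base 11: 8 = 8; at 12: 8 = 8; next = 7
base 12: 7 = 7; at 13: 7 = 7; next = 6

7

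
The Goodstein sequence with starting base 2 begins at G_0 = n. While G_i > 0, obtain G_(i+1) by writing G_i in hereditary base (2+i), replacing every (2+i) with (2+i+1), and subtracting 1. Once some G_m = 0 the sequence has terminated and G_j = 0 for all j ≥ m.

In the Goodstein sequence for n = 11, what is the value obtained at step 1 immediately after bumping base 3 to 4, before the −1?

G_0 = 11. HB_2(11) = 2^(2 + 1) + 2 + 1. Bump = 85. G_1 = 84.
G_1 = 84. HB_3(84) = 3^(3 + 1) + 3. Bump = 1028. G_2 = 1027.

1028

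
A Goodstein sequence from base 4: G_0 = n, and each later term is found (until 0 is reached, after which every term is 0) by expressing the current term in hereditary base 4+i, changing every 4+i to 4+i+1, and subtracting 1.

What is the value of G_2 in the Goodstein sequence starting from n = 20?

i=0: 20 = 4^2 + 4 (b=4); 4→5: 5^2 + 5 = 30; 30−1 = 29
i=1: 29 = 5^2 + 4 (b=5); 5→6: 6^2 + 4 = 40; 40−1 = 39
i=2: 39 = 6^2 + 3 (b=6); 6→7: 7^2 + 3 = 52; 52−1 = 51

39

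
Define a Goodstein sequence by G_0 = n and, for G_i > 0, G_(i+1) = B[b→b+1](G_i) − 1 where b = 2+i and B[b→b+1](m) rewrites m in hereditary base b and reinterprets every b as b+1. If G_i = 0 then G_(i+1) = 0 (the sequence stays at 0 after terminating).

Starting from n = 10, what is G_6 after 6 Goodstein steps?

i=0: 10 = 2^(2 + 1) + 2 (b=2); 2→3: 3^(3 + 1) + 3 = 84; 84−1 = 83
i=1: 83 = 3^(3 + 1) + 2 (b=3); 3→4: 4^(4 + 1) + 2 = 1026; 1026−1 = 1025
i=2: 1025 = 4^(4 + 1) + 1 (b=4); 4→5: 5^(5 + 1) + 1 = 15626; 15626−1 = 15625
i=3: 15625 = 5^(5 + 1) (b=5); 5→6: 6^(6 + 1) = 279936; 279936−1 = 279935
i=4: 279935 = 5·6^6 + 5·6^5 + 5·6^4 + 5·6^3 + 5·6^2 + 5·6 + 5 (b=6); 6→7: 5·7^7 + 5·7^5 + 5·7^4 + 5·7^3 + 5·7^2 + 5·7 + 5 = 4215755; 4215755−1 = 4215754
i=5: 4215754 = 5·7^7 + 5·7^5 + 5·7^4 + 5·7^3 + 5·7^2 + 5·7 + 4 (b=7); 7→8: 5·8^8 + 5·8^5 + 5·8^4 + 5·8^3 + 5·8^2 + 5·8 + 4 = 84073324; 84073324−1 = 84073323
i=6: 84073323 = 5·8^8 + 5·8^5 + 5·8^4 + 5·8^3 + 5·8^2 + 5·8 + 3 (b=8); 8→9: 5·9^9 + 5·9^5 + 5·9^4 + 5·9^3 + 5·9^2 + 5·9 + 3 = 1937434593; 1937434593−1 = 1937434592

84073323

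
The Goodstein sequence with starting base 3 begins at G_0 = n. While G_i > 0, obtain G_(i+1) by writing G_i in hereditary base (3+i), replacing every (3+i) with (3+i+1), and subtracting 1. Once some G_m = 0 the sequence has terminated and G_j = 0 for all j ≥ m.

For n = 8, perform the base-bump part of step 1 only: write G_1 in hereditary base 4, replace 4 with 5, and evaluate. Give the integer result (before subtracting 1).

11

(0) 8|_3 = 2·3 + 2 ↦ 2·4 + 2|_4 = 10 ⇒ 9
(1) 9|_4 = 2·4 + 1 ↦ 2·5 + 1|_5 = 11 ⇒ 10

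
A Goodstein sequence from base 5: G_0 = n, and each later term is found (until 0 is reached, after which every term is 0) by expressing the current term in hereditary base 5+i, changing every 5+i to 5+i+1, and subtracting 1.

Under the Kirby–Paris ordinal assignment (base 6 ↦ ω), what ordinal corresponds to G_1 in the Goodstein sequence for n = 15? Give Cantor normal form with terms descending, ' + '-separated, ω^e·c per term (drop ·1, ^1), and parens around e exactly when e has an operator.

ω·2 + 5

15 —HB5→ 3·5 —bump→ 3·6 = 18 —(−1)→ 17
17 —HB6→ 2·6 + 5 —bump→ 2·7 + 5 = 19 —(−1)→ 18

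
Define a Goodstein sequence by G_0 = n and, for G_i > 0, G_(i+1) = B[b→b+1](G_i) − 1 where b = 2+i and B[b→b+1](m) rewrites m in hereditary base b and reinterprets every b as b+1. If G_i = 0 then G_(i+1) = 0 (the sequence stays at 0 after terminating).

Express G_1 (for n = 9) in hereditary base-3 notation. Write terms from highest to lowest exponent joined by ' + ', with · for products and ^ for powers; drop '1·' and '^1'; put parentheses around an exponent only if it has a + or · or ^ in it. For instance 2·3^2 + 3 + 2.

G_0=9  [base 2] 2^(2 + 1) + 1  →[2↦3]→  3^(3 + 1) + 1 = 82  −1 ⇒ G_1=81
G_1=81  [base 3] 3^(3 + 1)  →[3↦4]→  4^(4 + 1) = 1024  −1 ⇒ G_2=1023

3^(3 + 1)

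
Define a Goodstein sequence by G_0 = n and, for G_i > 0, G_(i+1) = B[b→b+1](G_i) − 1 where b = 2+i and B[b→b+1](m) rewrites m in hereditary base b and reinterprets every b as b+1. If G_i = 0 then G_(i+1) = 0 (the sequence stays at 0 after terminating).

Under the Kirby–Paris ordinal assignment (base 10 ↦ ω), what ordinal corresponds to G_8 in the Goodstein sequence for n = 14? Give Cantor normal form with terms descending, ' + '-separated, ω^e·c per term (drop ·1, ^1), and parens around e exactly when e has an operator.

base 2: 14 = 2^(2 + 1) + 2^2 + 2; at 3: 3^(3 + 1) + 3^3 + 3 = 111; next = 110
base 3: 110 = 3^(3 + 1) + 3^3 + 2; at 4: 4^(4 + 1) + 4^4 + 2 = 1282; next = 1281
base 4: 1281 = 4^(4 + 1) + 4^4 + 1; at 5: 5^(5 + 1) + 5^5 + 1 = 18751; next = 18750
base 5: 18750 = 5^(5 + 1) + 5^5; at 6: 6^(6 + 1) + 6^6 = 326592; next = 326591
base 6: 326591 = 6^(6 + 1) + 5·6^5 + 5·6^4 + 5·6^3 + 5·6^2 + 5·6 + 5; at 7: 7^(7 + 1) + 5·7^5 + 5·7^4 + 5·7^3 + 5·7^2 + 5·7 + 5 = 5862841; next = 5862840
base 7: 5862840 = 7^(7 + 1) + 5·7^5 + 5·7^4 + 5·7^3 + 5·7^2 + 5·7 + 4; at 8: 8^(8 + 1) + 5·8^5 + 5·8^4 + 5·8^3 + 5·8^2 + 5·8 + 4 = 134404972; next = 134404971
base 8: 134404971 = 8^(8 + 1) + 5·8^5 + 5·8^4 + 5·8^3 + 5·8^2 + 5·8 + 3; at 9: 9^(9 + 1) + 5·9^5 + 5·9^4 + 5·9^3 + 5·9^2 + 5·9 + 3 = 3487116549; next = 3487116548
base 9: 3487116548 = 9^(9 + 1) + 5·9^5 + 5·9^4 + 5·9^3 + 5·9^2 + 5·9 + 2; at 10: 10^(10 + 1) + 5·10^5 + 5·10^4 + 5·10^3 + 5·10^2 + 5·10 + 2 = 100000555552; next = 100000555551

ω^(ω + 1) + ω^5·5 + ω^4·5 + ω^3·5 + ω^2·5 + ω·5 + 1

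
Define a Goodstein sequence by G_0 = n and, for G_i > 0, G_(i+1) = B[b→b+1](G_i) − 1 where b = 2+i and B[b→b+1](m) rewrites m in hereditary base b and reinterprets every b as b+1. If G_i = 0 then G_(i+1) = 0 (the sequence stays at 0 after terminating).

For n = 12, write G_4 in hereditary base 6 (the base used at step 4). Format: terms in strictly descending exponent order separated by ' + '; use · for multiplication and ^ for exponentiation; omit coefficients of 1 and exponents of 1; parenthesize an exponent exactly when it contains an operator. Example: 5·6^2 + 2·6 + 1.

G_0 = 12. HB_2(12) = 2^(2 + 1) + 2^2. Bump = 108. G_1 = 107.
G_1 = 107. HB_3(107) = 3^(3 + 1) + 2·3^2 + 2·3 + 2. Bump = 1066. G_2 = 1065.
G_2 = 1065. HB_4(1065) = 4^(4 + 1) + 2·4^2 + 2·4 + 1. Bump = 15686. G_3 = 15685.
G_3 = 15685. HB_5(15685) = 5^(5 + 1) + 2·5^2 + 2·5. Bump = 280020. G_4 = 280019.
G_4 = 280019. HB_6(280019) = 6^(6 + 1) + 2·6^2 + 6 + 5. Bump = 5764911. G_5 = 5764910.

6^(6 + 1) + 2·6^2 + 6 + 5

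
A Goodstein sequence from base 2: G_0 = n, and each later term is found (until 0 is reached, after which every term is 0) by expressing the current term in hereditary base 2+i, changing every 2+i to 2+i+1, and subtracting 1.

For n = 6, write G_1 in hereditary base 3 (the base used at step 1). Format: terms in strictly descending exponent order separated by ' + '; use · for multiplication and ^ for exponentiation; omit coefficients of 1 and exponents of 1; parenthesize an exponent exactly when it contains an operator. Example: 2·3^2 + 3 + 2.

[0] 6 ≡ 2^2 + 2 (base 2). Lift 3: 30. −1: 29.
[1] 29 ≡ 3^3 + 2 (base 3). Lift 4: 258. −1: 257.

3^3 + 2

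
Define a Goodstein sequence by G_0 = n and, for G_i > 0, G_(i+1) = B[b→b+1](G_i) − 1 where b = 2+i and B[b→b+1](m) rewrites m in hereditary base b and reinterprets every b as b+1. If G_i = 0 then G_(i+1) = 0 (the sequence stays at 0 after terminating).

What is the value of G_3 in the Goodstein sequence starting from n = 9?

i=0: 9 = 2^(2 + 1) + 1 (b=2); 2→3: 3^(3 + 1) + 1 = 82; 82−1 = 81
i=1: 81 = 3^(3 + 1) (b=3); 3→4: 4^(4 + 1) = 1024; 1024−1 = 1023
i=2: 1023 = 3·4^4 + 3·4^3 + 3·4^2 + 3·4 + 3 (b=4); 4→5: 3·5^5 + 3·5^3 + 3·5^2 + 3·5 + 3 = 9843; 9843−1 = 9842
i=3: 9842 = 3·5^5 + 3·5^3 + 3·5^2 + 3·5 + 2 (b=5); 5→6: 3·6^6 + 3·6^3 + 3·6^2 + 3·6 + 2 = 140744; 140744−1 = 140743

9842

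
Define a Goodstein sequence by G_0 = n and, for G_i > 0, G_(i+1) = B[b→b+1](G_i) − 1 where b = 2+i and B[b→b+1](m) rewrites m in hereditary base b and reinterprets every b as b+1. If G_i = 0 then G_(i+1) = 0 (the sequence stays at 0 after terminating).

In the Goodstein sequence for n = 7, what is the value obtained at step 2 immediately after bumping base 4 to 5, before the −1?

3128

i=0: 7 = 2^2 + 2 + 1 (b=2); 2→3: 3^3 + 3 + 1 = 31; 31−1 = 30
i=1: 30 = 3^3 + 3 (b=3); 3→4: 4^4 + 4 = 260; 260−1 = 259
i=2: 259 = 4^4 + 3 (b=4); 4→5: 5^5 + 3 = 3128; 3128−1 = 3127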